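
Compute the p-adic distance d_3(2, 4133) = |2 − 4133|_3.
d_3(2, 4133) = 1/243

Step 1 — x − y = 2 − 4133 = -4131. Step 2 — v_3(-4131) = 5 (factor: -4131 = −(3^5 · 17); the sign does not affect v_p). Step 3 — |x − y|_3 = 3^{-5} = 1/243.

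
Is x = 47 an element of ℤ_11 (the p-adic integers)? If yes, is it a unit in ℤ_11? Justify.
x ∈ ℤ_11^× (unit); v_11(x) = 0

ℤ_11 = {x ∈ ℚ_11 : v_11(x) ≥ 0} and ℤ_11^× = {x ∈ ℤ_11 : v_11(x) = 0}. Here v_11(47) = v_11(num) − v_11(den) = 0; compare against these criteria.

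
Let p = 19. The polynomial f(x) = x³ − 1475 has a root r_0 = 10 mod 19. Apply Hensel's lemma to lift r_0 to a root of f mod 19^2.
r_1 = 162 (mod 361)

Hensel: r_{i+1} = r_i − f(r_i)/f′(r_i) mod 19^{i+2}, where f′(x) = 3x². Iterate:
  r_0 = 10 (mod 19)
  r_1 = 162 (mod 361)
Final: r = 162 with f(r) ≡ 0 mod 19^2.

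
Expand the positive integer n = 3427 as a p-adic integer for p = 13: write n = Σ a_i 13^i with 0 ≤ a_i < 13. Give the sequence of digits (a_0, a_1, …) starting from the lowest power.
(a_0, a_1, …) = (8, 3, 7, 1)

Repeated division by 13 gives the digits low-to-high: 3427 = 8 + 3·13^1 + 7·13^2 + 1·13^3. Digit sequence: (8, 3, 7, 1).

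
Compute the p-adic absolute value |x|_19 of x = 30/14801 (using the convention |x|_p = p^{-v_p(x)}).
|30/14801|_19 = 361

Step 1 — compute v_19(x) by factoring powers of 19 out of the numerator and denominator: v_19(30/14801) = -2. Step 2 — apply |x|_p = p^{-v_p(x)} = 19^{2} = 361.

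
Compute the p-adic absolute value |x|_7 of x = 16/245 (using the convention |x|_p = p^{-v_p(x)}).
|16/245|_7 = 49

Step 1 — compute v_7(x) by factoring powers of 7 out of the numerator and denominator: v_7(16/245) = -2. Step 2 — apply |x|_p = p^{-v_p(x)} = 7^{2} = 49.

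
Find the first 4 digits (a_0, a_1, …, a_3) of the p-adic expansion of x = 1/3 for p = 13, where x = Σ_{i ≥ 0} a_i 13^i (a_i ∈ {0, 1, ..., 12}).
(a_0, …, a_3) = (9, 8, 8, 8)

v_13(1/3) = 0 (numerator and denominator both coprime to 13), so x ∈ ℤ_13^×. Compute digits iteratively via a_i = x_i mod 13, x_{i+1} = (x_i − a_i)/13, with x_0 = x:
  x_0 = 1/3;  a_0 = 9;  x_1 = (x_0 − 9)/13 = -2/3
  x_1 = -2/3;  a_1 = 8;  x_2 = (x_1 − 8)/13 = -2/3
  x_2 = -2/3;  a_2 = 8;  x_3 = (x_2 − 8)/13 = -2/3
  x_3 = -2/3;  a_3 = 8;  x_4 = (x_3 − 8)/13 = -2/3
Digits: (9, 8, 8, 8).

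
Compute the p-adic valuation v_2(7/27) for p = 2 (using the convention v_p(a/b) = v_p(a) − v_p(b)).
v_2(7/27) = 0

Factor powers of 2 from the numerator and denominator of the reduced fraction: 7 = 2^0 · 7 and 27 = 2^0 · 27. Apply v_p(a/b) = v_p(a) − v_p(b): v_2(7/27) = 0 − 0 = 0.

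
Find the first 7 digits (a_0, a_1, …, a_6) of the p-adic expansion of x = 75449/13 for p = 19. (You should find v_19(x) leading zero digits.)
(a_0, …, a_6) = (0, 0, 0, 14, 11, 14, 8)

v_19(75449/13) = 3, so a_0 = ... = a_2 = 0. Factor out: x = 19^3 · u with u = 11/13 a unit in ℤ_19. Expand u iteratively via a_{v+i} = u_i mod 19, u_{i+1} = (u_i − a_{v+i})/19:
  u_0 = 11/13;  a_3 = 14;  u_1 = (u_0 − 14)/19 = -9/13
  u_1 = -9/13;  a_4 = 11;  u_2 = (u_1 − 11)/19 = -8/13
  u_2 = -8/13;  a_5 = 14;  u_3 = (u_2 − 14)/19 = -10/13
  u_3 = -10/13;  a_6 = 8;  u_4 = (u_3 − 8)/19 = -6/13
Digits: (0, 0, 0, 14, 11, 14, 8).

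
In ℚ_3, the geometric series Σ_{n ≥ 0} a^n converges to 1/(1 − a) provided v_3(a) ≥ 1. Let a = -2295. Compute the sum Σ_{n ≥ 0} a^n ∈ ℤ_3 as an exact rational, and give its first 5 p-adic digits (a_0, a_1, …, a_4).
Σ a^n = 1/(1 − a) = 1/2296;  first 5 digits = (1, 0, 0, 2, 1)

v_3(a) = 3 ≥ 1, so the series converges in ℤ_3 to 1/(1 − a) = 1/(1 − (-2295)) = 1/2296. Expand this rational in ℤ_3: compute digits iteratively via d_i = x_i mod 3, x_{i+1} = (x_i − d_i)/3. The first 5 digits are (1, 0, 0, 2, 1).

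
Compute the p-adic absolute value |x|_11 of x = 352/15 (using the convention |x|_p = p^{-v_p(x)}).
|352/15|_11 = 1/11

Step 1 — compute v_11(x) by factoring powers of 11 out of the numerator and denominator: v_11(352/15) = 1. Step 2 — apply |x|_p = p^{-v_p(x)} = 11^{-1} = 1/11.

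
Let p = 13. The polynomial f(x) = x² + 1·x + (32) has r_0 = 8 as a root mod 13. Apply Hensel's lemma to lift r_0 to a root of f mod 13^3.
r_2 = 996 (mod 2197)

Hensel: r_{i+1} = r_i − f(r_i)·(f′(r_i))^{-1} mod 13^{i+2}, f′(x) = 2x + 1. Iterate:
  r_0 = 8 (mod 13)
  r_1 = 151 (mod 169)
  r_2 = 996 (mod 2197)
Final: r = 996 satisfies f(r) ≡ 0 mod 13^3.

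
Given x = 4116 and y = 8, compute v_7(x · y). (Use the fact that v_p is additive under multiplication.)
v_7(32928) = 3

v_p(x) = 3 (factor: 4116 = 7^3 · 12); v_p(y) = 0 (factor: 8 = 7^0 · 8). Additivity: v_p(xy) = v_p(x) + v_p(y) = 3 + 0 = 3. (Direct check: xy = 32928 = 7^3 · (96).)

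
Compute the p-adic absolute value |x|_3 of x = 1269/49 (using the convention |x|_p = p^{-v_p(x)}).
|1269/49|_3 = 1/27

Step 1 — compute v_3(x) by factoring powers of 3 out of the numerator and denominator: v_3(1269/49) = 3. Step 2 — apply |x|_p = p^{-v_p(x)} = 3^{-3} = 1/27.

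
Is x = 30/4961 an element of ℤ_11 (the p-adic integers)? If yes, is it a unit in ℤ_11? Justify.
x ∉ ℤ_11 (v_11(x) = -2 < 0)

ℤ_11 = {x ∈ ℚ_11 : v_11(x) ≥ 0} and ℤ_11^× = {x ∈ ℤ_11 : v_11(x) = 0}. Here v_11(30/4961) = v_11(num) − v_11(den) = -2; compare against these criteria.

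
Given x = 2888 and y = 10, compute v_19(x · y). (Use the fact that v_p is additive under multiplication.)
v_19(28880) = 2

v_p(x) = 2 (factor: 2888 = 19^2 · 8); v_p(y) = 0 (factor: 10 = 19^0 · 10). Additivity: v_p(xy) = v_p(x) + v_p(y) = 2 + 0 = 2. (Direct check: xy = 28880 = 19^2 · (80).)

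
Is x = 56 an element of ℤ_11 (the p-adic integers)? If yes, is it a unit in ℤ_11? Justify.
x ∈ ℤ_11^× (unit); v_11(x) = 0

ℤ_11 = {x ∈ ℚ_11 : v_11(x) ≥ 0} and ℤ_11^× = {x ∈ ℤ_11 : v_11(x) = 0}. Here v_11(56) = v_11(num) − v_11(den) = 0; compare against these criteria.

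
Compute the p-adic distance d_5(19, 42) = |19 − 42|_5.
d_5(19, 42) = 1

Step 1 — x − y = 19 − 42 = -23. Step 2 — v_5(-23) = 0 (factor: -23 = −(5^0 · 23); the sign does not affect v_p). Step 3 — |x − y|_5 = 5^{0} = 1.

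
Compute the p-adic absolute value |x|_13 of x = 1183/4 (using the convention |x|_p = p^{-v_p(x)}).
|1183/4|_13 = 1/169

Step 1 — compute v_13(x) by factoring powers of 13 out of the numerator and denominator: v_13(1183/4) = 2. Step 2 — apply |x|_p = p^{-v_p(x)} = 13^{-2} = 1/169.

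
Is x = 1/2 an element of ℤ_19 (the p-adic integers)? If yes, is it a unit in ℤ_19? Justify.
x ∈ ℤ_19^× (unit); v_19(x) = 0

ℤ_19 = {x ∈ ℚ_19 : v_19(x) ≥ 0} and ℤ_19^× = {x ∈ ℤ_19 : v_19(x) = 0}. Here v_19(1/2) = v_19(num) − v_19(den) = 0; compare against these criteria.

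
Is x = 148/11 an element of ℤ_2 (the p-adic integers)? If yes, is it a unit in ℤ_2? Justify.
x ∈ ℤ_2 but not a unit; v_2(x) = 2 > 0

ℤ_2 = {x ∈ ℚ_2 : v_2(x) ≥ 0} and ℤ_2^× = {x ∈ ℤ_2 : v_2(x) = 0}. Here v_2(148/11) = v_2(num) − v_2(den) = 2; compare against these criteria.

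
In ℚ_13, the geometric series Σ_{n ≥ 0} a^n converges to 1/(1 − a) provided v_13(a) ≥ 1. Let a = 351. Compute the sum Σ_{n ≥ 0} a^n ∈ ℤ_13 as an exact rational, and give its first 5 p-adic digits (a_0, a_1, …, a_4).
Σ a^n = 1/(1 − a) = -1/350;  first 5 digits = (1, 1, 3, 5, 11)

v_13(a) = 1 ≥ 1, so the series converges in ℤ_13 to 1/(1 − a) = 1/(1 − 351) = -1/350. Expand this rational in ℤ_13: compute digits iteratively via d_i = x_i mod 13, x_{i+1} = (x_i − d_i)/13. The first 5 digits are (1, 1, 3, 5, 11).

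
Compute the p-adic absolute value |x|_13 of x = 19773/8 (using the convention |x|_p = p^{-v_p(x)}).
|19773/8|_13 = 1/2197

Step 1 — compute v_13(x) by factoring powers of 13 out of the numerator and denominator: v_13(19773/8) = 3. Step 2 — apply |x|_p = p^{-v_p(x)} = 13^{-3} = 1/2197.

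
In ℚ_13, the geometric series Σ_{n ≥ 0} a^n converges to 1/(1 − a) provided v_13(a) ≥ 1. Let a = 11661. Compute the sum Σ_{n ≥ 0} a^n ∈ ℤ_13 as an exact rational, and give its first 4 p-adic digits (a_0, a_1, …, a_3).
Σ a^n = 1/(1 − a) = -1/11660;  first 4 digits = (1, 0, 4, 5)

v_13(a) = 2 ≥ 1, so the series converges in ℤ_13 to 1/(1 − a) = 1/(1 − 11661) = -1/11660. Expand this rational in ℤ_13: compute digits iteratively via d_i = x_i mod 13, x_{i+1} = (x_i − d_i)/13. The first 4 digits are (1, 0, 4, 5).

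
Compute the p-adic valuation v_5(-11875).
v_5(-11875) = 4

v_5(n) is the largest exponent k such that 5^k divides n. Factor out: -11875 = -5^4 · 19. (Sign doesn't affect v_p.) So v_5(-11875) = 4.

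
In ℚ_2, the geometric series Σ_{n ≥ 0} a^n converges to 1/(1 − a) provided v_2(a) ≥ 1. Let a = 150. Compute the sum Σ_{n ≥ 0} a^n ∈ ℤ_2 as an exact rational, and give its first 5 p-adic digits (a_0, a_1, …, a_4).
Σ a^n = 1/(1 − a) = -1/149;  first 5 digits = (1, 1, 0, 0, 0)

v_2(a) = 1 ≥ 1, so the series converges in ℤ_2 to 1/(1 − a) = 1/(1 − 150) = -1/149. Expand this rational in ℤ_2: compute digits iteratively via d_i = x_i mod 2, x_{i+1} = (x_i − d_i)/2. The first 5 digits are (1, 1, 0, 0, 0).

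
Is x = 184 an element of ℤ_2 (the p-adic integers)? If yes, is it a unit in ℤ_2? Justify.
x ∈ ℤ_2 but not a unit; v_2(x) = 3 > 0

ℤ_2 = {x ∈ ℚ_2 : v_2(x) ≥ 0} and ℤ_2^× = {x ∈ ℤ_2 : v_2(x) = 0}. Here v_2(184) = v_2(num) − v_2(den) = 3; compare against these criteria.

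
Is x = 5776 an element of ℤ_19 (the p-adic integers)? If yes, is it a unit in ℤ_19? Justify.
x ∈ ℤ_19 but not a unit; v_19(x) = 2 > 0

ℤ_19 = {x ∈ ℚ_19 : v_19(x) ≥ 0} and ℤ_19^× = {x ∈ ℤ_19 : v_19(x) = 0}. Here v_19(5776) = v_19(num) − v_19(den) = 2; compare against these criteria.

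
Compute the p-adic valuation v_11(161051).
v_11(161051) = 5

v_11(n) is the largest exponent k such that 11^k divides n. Factor out: 161051 = 11^5 · 1. (Sign doesn't affect v_p.) So v_11(161051) = 5.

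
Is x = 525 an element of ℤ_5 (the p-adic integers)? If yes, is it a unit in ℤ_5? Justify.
x ∈ ℤ_5 but not a unit; v_5(x) = 2 > 0

ℤ_5 = {x ∈ ℚ_5 : v_5(x) ≥ 0} and ℤ_5^× = {x ∈ ℤ_5 : v_5(x) = 0}. Here v_5(525) = v_5(num) − v_5(den) = 2; compare against these criteria.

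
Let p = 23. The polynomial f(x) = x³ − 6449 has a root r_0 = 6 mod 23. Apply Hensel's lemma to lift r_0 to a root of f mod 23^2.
r_1 = 98 (mod 529)

Hensel: r_{i+1} = r_i − f(r_i)/f′(r_i) mod 23^{i+2}, where f′(x) = 3x². Iterate:
  r_0 = 6 (mod 23)
  r_1 = 98 (mod 529)
Final: r = 98 with f(r) ≡ 0 mod 23^2.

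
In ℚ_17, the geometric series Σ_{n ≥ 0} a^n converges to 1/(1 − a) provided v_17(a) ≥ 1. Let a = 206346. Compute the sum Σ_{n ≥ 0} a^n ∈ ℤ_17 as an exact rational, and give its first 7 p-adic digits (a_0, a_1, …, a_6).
Σ a^n = 1/(1 − a) = -1/206345;  first 7 digits = (1, 0, 0, 8, 2, 0, 13)

v_17(a) = 3 ≥ 1, so the series converges in ℤ_17 to 1/(1 − a) = 1/(1 − 206346) = -1/206345. Expand this rational in ℤ_17: compute digits iteratively via d_i = x_i mod 17, x_{i+1} = (x_i − d_i)/17. The first 7 digits are (1, 0, 0, 8, 2, 0, 13).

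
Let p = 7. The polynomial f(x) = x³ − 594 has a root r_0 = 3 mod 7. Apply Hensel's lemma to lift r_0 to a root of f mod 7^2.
r_1 = 24 (mod 49)

Hensel: r_{i+1} = r_i − f(r_i)/f′(r_i) mod 7^{i+2}, where f′(x) = 3x². Iterate:
  r_0 = 3 (mod 7)
  r_1 = 24 (mod 49)
Final: r = 24 with f(r) ≡ 0 mod 7^2.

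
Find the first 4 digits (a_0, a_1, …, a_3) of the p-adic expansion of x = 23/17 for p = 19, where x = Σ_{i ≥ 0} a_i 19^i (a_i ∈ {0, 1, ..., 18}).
(a_0, …, a_3) = (17, 7, 13, 6)

v_19(23/17) = 0 (numerator and denominator both coprime to 19), so x ∈ ℤ_19^×. Compute digits iteratively via a_i = x_i mod 19, x_{i+1} = (x_i − a_i)/19, with x_0 = x:
  x_0 = 23/17;  a_0 = 17;  x_1 = (x_0 − 17)/19 = -14/17
  x_1 = -14/17;  a_1 = 7;  x_2 = (x_1 − 7)/19 = -7/17
  x_2 = -7/17;  a_2 = 13;  x_3 = (x_2 − 13)/19 = -12/17
  x_3 = -12/17;  a_3 = 6;  x_4 = (x_3 − 6)/19 = -6/17
Digits: (17, 7, 13, 6).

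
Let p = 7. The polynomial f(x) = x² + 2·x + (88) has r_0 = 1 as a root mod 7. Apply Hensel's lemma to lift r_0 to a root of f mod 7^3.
r_2 = 15 (mod 343)

Hensel: r_{i+1} = r_i − f(r_i)·(f′(r_i))^{-1} mod 7^{i+2}, f′(x) = 2x + 2. Iterate:
  r_0 = 1 (mod 7)
  r_1 = 15 (mod 49)
  r_2 = 15 (mod 343)
Final: r = 15 satisfies f(r) ≡ 0 mod 7^3.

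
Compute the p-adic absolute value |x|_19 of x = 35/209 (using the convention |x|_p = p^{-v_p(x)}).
|35/209|_19 = 19

Step 1 — compute v_19(x) by factoring powers of 19 out of the numerator and denominator: v_19(35/209) = -1. Step 2 — apply |x|_p = p^{-v_p(x)} = 19^{1} = 19.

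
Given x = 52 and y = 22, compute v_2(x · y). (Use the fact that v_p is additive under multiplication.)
v_2(1144) = 3

v_p(x) = 2 (factor: 52 = 2^2 · 13); v_p(y) = 1 (factor: 22 = 2^1 · 11). Additivity: v_p(xy) = v_p(x) + v_p(y) = 2 + 1 = 3. (Direct check: xy = 1144 = 2^3 · (143).)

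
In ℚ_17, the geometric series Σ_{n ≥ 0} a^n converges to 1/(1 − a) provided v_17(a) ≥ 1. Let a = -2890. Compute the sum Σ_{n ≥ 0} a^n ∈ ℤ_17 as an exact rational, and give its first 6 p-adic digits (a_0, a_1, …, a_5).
Σ a^n = 1/(1 − a) = 1/2891;  first 6 digits = (1, 0, 7, 16, 14, 5)

v_17(a) = 2 ≥ 1, so the series converges in ℤ_17 to 1/(1 − a) = 1/(1 − (-2890)) = 1/2891. Expand this rational in ℤ_17: compute digits iteratively via d_i = x_i mod 17, x_{i+1} = (x_i − d_i)/17. The first 6 digits are (1, 0, 7, 16, 14, 5).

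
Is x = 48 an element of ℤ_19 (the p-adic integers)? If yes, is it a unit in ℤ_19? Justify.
x ∈ ℤ_19^× (unit); v_19(x) = 0

ℤ_19 = {x ∈ ℚ_19 : v_19(x) ≥ 0} and ℤ_19^× = {x ∈ ℤ_19 : v_19(x) = 0}. Here v_19(48) = v_19(num) − v_19(den) = 0; compare against these criteria.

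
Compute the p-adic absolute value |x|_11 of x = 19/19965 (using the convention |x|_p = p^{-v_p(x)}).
|19/19965|_11 = 1331

Step 1 — compute v_11(x) by factoring powers of 11 out of the numerator and denominator: v_11(19/19965) = -3. Step 2 — apply |x|_p = p^{-v_p(x)} = 11^{3} = 1331.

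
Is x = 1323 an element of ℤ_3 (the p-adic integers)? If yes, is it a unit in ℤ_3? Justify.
x ∈ ℤ_3 but not a unit; v_3(x) = 3 > 0

ℤ_3 = {x ∈ ℚ_3 : v_3(x) ≥ 0} and ℤ_3^× = {x ∈ ℤ_3 : v_3(x) = 0}. Here v_3(1323) = v_3(num) − v_3(den) = 3; compare against these criteria.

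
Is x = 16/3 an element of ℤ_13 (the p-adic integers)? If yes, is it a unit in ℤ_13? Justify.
x ∈ ℤ_13^× (unit); v_13(x) = 0

ℤ_13 = {x ∈ ℚ_13 : v_13(x) ≥ 0} and ℤ_13^× = {x ∈ ℤ_13 : v_13(x) = 0}. Here v_13(16/3) = v_13(num) − v_13(den) = 0; compare against these criteria.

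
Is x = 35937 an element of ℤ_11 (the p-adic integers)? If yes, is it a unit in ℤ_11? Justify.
x ∈ ℤ_11 but not a unit; v_11(x) = 3 > 0

ℤ_11 = {x ∈ ℚ_11 : v_11(x) ≥ 0} and ℤ_11^× = {x ∈ ℤ_11 : v_11(x) = 0}. Here v_11(35937) = v_11(num) − v_11(den) = 3; compare against these criteria.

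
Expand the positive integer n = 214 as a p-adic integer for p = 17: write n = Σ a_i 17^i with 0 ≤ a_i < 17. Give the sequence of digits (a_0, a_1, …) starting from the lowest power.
(a_0, a_1, …) = (10, 12)

Repeated division by 17 gives the digits low-to-high: 214 = 10 + 12·17^1. Digit sequence: (10, 12).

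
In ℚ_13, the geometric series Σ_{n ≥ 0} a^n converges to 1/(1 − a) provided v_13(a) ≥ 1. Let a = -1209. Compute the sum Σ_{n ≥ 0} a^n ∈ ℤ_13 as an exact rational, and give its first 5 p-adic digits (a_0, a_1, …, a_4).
Σ a^n = 1/(1 − a) = 1/1210;  first 5 digits = (1, 11, 9, 6, 8)

v_13(a) = 1 ≥ 1, so the series converges in ℤ_13 to 1/(1 − a) = 1/(1 − (-1209)) = 1/1210. Expand this rational in ℤ_13: compute digits iteratively via d_i = x_i mod 13, x_{i+1} = (x_i − d_i)/13. The first 5 digits are (1, 11, 9, 6, 8).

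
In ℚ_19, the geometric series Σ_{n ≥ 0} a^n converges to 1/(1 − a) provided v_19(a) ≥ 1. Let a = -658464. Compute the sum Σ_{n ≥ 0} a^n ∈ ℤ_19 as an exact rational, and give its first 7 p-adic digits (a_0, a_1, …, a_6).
Σ a^n = 1/(1 − a) = 1/658465;  first 7 digits = (1, 0, 0, 18, 13, 18, 0)

v_19(a) = 3 ≥ 1, so the series converges in ℤ_19 to 1/(1 − a) = 1/(1 − (-658464)) = 1/658465. Expand this rational in ℤ_19: compute digits iteratively via d_i = x_i mod 19, x_{i+1} = (x_i − d_i)/19. The first 7 digits are (1, 0, 0, 18, 13, 18, 0).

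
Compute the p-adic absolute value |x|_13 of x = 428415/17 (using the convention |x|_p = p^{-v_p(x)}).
|428415/17|_13 = 1/28561

Step 1 — compute v_13(x) by factoring powers of 13 out of the numerator and denominator: v_13(428415/17) = 4. Step 2 — apply |x|_p = p^{-v_p(x)} = 13^{-4} = 1/28561.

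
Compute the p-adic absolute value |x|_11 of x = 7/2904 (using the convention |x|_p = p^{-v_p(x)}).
|7/2904|_11 = 121

Step 1 — compute v_11(x) by factoring powers of 11 out of the numerator and denominator: v_11(7/2904) = -2. Step 2 — apply |x|_p = p^{-v_p(x)} = 11^{2} = 121.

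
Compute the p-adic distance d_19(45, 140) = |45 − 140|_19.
d_19(45, 140) = 1/19

Step 1 — x − y = 45 − 140 = -95. Step 2 — v_19(-95) = 1 (factor: -95 = −(19^1 · 5); the sign does not affect v_p). Step 3 — |x − y|_19 = 19^{-1} = 1/19.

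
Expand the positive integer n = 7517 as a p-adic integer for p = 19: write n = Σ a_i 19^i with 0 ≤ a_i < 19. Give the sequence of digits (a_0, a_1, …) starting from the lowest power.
(a_0, a_1, …) = (12, 15, 1, 1)

Repeated division by 19 gives the digits low-to-high: 7517 = 12 + 15·19^1 + 1·19^2 + 1·19^3. Digit sequence: (12, 15, 1, 1).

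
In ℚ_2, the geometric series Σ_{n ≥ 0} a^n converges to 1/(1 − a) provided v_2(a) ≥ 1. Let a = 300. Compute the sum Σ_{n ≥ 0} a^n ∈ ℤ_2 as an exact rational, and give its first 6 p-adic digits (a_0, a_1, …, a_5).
Σ a^n = 1/(1 − a) = -1/299;  first 6 digits = (1, 0, 1, 1, 1, 1)

v_2(a) = 2 ≥ 1, so the series converges in ℤ_2 to 1/(1 − a) = 1/(1 − 300) = -1/299. Expand this rational in ℤ_2: compute digits iteratively via d_i = x_i mod 2, x_{i+1} = (x_i − d_i)/2. The first 6 digits are (1, 0, 1, 1, 1, 1).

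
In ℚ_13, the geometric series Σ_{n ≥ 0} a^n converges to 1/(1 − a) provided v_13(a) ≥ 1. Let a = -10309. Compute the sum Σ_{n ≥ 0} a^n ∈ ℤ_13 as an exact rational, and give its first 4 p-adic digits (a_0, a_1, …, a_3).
Σ a^n = 1/(1 − a) = 1/10310;  first 4 digits = (1, 0, 4, 8)

v_13(a) = 2 ≥ 1, so the series converges in ℤ_13 to 1/(1 − a) = 1/(1 − (-10309)) = 1/10310. Expand this rational in ℤ_13: compute digits iteratively via d_i = x_i mod 13, x_{i+1} = (x_i − d_i)/13. The first 4 digits are (1, 0, 4, 8).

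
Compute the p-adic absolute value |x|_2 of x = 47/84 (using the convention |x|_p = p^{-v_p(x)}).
|47/84|_2 = 4

Step 1 — compute v_2(x) by factoring powers of 2 out of the numerator and denominator: v_2(47/84) = -2. Step 2 — apply |x|_p = p^{-v_p(x)} = 2^{2} = 4.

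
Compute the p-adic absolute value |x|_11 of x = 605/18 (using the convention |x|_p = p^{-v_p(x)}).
|605/18|_11 = 1/121

Step 1 — compute v_11(x) by factoring powers of 11 out of the numerator and denominator: v_11(605/18) = 2. Step 2 — apply |x|_p = p^{-v_p(x)} = 11^{-2} = 1/121.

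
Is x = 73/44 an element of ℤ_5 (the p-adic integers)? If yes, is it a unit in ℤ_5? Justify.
x ∈ ℤ_5^× (unit); v_5(x) = 0

ℤ_5 = {x ∈ ℚ_5 : v_5(x) ≥ 0} and ℤ_5^× = {x ∈ ℤ_5 : v_5(x) = 0}. Here v_5(73/44) = v_5(num) − v_5(den) = 0; compare against these criteria.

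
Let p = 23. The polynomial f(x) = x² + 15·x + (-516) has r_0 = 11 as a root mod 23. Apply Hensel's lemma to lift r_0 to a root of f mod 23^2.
r_1 = 103 (mod 529)

Hensel: r_{i+1} = r_i − f(r_i)·(f′(r_i))^{-1} mod 23^{i+2}, f′(x) = 2x + 15. Iterate:
  r_0 = 11 (mod 23)
  r_1 = 103 (mod 529)
Final: r = 103 satisfies f(r) ≡ 0 mod 23^2.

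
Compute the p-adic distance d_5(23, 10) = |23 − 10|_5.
d_5(23, 10) = 1

Step 1 — x − y = 23 − 10 = 13. Step 2 — v_5(13) = 0 (factor: 13 = (5^0 · 13); the sign does not affect v_p). Step 3 — |x − y|_5 = 5^{0} = 1.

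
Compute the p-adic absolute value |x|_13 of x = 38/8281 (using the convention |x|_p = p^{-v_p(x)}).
|38/8281|_13 = 169

Step 1 — compute v_13(x) by factoring powers of 13 out of the numerator and denominator: v_13(38/8281) = -2. Step 2 — apply |x|_p = p^{-v_p(x)} = 13^{2} = 169.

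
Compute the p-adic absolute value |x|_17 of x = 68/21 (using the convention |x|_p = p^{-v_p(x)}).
|68/21|_17 = 1/17

Step 1 — compute v_17(x) by factoring powers of 17 out of the numerator and denominator: v_17(68/21) = 1. Step 2 — apply |x|_p = p^{-v_p(x)} = 17^{-1} = 1/17.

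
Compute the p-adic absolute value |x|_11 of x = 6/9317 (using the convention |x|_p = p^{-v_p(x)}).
|6/9317|_11 = 1331

Step 1 — compute v_11(x) by factoring powers of 11 out of the numerator and denominator: v_11(6/9317) = -3. Step 2 — apply |x|_p = p^{-v_p(x)} = 11^{3} = 1331.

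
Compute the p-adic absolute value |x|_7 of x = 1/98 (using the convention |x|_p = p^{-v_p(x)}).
|1/98|_7 = 49

Step 1 — compute v_7(x) by factoring powers of 7 out of the numerator and denominator: v_7(1/98) = -2. Step 2 — apply |x|_p = p^{-v_p(x)} = 7^{2} = 49.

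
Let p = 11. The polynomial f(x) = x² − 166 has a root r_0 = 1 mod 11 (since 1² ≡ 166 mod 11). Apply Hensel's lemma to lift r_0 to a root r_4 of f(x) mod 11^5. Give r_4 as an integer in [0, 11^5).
r_4 = 40437 (mod 161051)

Hensel's recurrence: r_{i+1} = r_i − f(r_i)·(f′(r_i))^{-1} mod 11^{i+2}, with f′(x) = 2x. Iterate:
  r_0 = 1 (mod 11)
  r_1 = 23 (mod 121)
  r_2 = 507 (mod 1331)
  r_3 = 11155 (mod 14641)
  r_4 = 40437 (mod 161051)
Final: r_4 = 40437, and one checks f(r_4) ≡ 0 mod 11^5.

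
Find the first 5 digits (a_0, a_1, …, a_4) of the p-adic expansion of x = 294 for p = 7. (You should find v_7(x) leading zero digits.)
(a_0, …, a_4) = (0, 0, 6, 0, 0)

v_7(294) = 2, so a_0 = ... = a_1 = 0. Factor out: x = 7^2 · u with u = 6 a unit in ℤ_7. Expand u iteratively via a_{v+i} = u_i mod 7, u_{i+1} = (u_i − a_{v+i})/7:
  u_0 = 6;  a_2 = 6;  u_1 = (u_0 − 6)/7 = 0
  u_1 = 0;  a_3 = 0;  u_2 = (u_1 − 0)/7 = 0
  u_2 = 0;  a_4 = 0;  u_3 = (u_2 − 0)/7 = 0
Digits: (0, 0, 6, 0, 0).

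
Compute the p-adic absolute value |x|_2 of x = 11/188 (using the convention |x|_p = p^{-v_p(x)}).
|11/188|_2 = 4

Step 1 — compute v_2(x) by factoring powers of 2 out of the numerator and denominator: v_2(11/188) = -2. Step 2 — apply |x|_p = p^{-v_p(x)} = 2^{2} = 4.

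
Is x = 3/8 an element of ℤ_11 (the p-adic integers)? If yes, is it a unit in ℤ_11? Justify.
x ∈ ℤ_11^× (unit); v_11(x) = 0

ℤ_11 = {x ∈ ℚ_11 : v_11(x) ≥ 0} and ℤ_11^× = {x ∈ ℤ_11 : v_11(x) = 0}. Here v_11(3/8) = v_11(num) − v_11(den) = 0; compare against these criteria.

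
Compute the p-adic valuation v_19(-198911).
v_19(-198911) = 3

v_19(n) is the largest exponent k such that 19^k divides n. Factor out: -198911 = -19^3 · 29. (Sign doesn't affect v_p.) So v_19(-198911) = 3.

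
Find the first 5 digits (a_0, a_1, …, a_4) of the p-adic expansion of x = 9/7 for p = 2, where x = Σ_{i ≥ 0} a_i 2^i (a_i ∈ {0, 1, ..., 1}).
(a_0, …, a_4) = (1, 1, 1, 1, 0)

v_2(9/7) = 0 (numerator and denominator both coprime to 2), so x ∈ ℤ_2^×. Compute digits iteratively via a_i = x_i mod 2, x_{i+1} = (x_i − a_i)/2, with x_0 = x:
  x_0 = 9/7;  a_0 = 1;  x_1 = (x_0 − 1)/2 = 1/7
  x_1 = 1/7;  a_1 = 1;  x_2 = (x_1 − 1)/2 = -3/7
  x_2 = -3/7;  a_2 = 1;  x_3 = (x_2 − 1)/2 = -5/7
  x_3 = -5/7;  a_3 = 1;  x_4 = (x_3 − 1)/2 = -6/7
  x_4 = -6/7;  a_4 = 0;  x_5 = (x_4 − 0)/2 = -3/7
Digits: (1, 1, 1, 1, 0).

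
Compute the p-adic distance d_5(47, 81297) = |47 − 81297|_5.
d_5(47, 81297) = 1/3125

Step 1 — x − y = 47 − 81297 = -81250. Step 2 — v_5(-81250) = 5 (factor: -81250 = −(5^5 · 26); the sign does not affect v_p). Step 3 — |x − y|_5 = 5^{-5} = 1/3125.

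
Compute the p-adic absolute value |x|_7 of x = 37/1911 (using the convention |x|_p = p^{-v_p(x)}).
|37/1911|_7 = 49

Step 1 — compute v_7(x) by factoring powers of 7 out of the numerator and denominator: v_7(37/1911) = -2. Step 2 — apply |x|_p = p^{-v_p(x)} = 7^{2} = 49.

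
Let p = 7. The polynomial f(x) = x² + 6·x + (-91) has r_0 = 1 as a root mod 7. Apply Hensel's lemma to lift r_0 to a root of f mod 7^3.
r_2 = 330 (mod 343)

Hensel: r_{i+1} = r_i − f(r_i)·(f′(r_i))^{-1} mod 7^{i+2}, f′(x) = 2x + 6. Iterate:
  r_0 = 1 (mod 7)
  r_1 = 36 (mod 49)
  r_2 = 330 (mod 343)
Final: r = 330 satisfies f(r) ≡ 0 mod 7^3.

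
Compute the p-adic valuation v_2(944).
v_2(944) = 4

v_2(n) is the largest exponent k such that 2^k divides n. Factor out: 944 = 2^4 · 59. (Sign doesn't affect v_p.) So v_2(944) = 4.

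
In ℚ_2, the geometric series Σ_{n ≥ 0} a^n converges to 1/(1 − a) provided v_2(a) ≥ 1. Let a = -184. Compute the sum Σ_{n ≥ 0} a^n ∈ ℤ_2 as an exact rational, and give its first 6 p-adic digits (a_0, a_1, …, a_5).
Σ a^n = 1/(1 − a) = 1/185;  first 6 digits = (1, 0, 0, 1, 0, 0)

v_2(a) = 3 ≥ 1, so the series converges in ℤ_2 to 1/(1 − a) = 1/(1 − (-184)) = 1/185. Expand this rational in ℤ_2: compute digits iteratively via d_i = x_i mod 2, x_{i+1} = (x_i − d_i)/2. The first 6 digits are (1, 0, 0, 1, 0, 0).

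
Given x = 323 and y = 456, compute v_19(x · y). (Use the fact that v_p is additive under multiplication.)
v_19(147288) = 2

v_p(x) = 1 (factor: 323 = 19^1 · 17); v_p(y) = 1 (factor: 456 = 19^1 · 24). Additivity: v_p(xy) = v_p(x) + v_p(y) = 1 + 1 = 2. (Direct check: xy = 147288 = 19^2 · (408).)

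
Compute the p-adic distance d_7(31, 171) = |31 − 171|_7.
d_7(31, 171) = 1/7

Step 1 — x − y = 31 − 171 = -140. Step 2 — v_7(-140) = 1 (factor: -140 = −(7^1 · 20); the sign does not affect v_p). Step 3 — |x − y|_7 = 7^{-1} = 1/7.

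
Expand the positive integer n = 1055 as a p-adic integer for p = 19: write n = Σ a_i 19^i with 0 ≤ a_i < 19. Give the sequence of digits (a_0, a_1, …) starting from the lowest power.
(a_0, a_1, …) = (10, 17, 2)

Repeated division by 19 gives the digits low-to-high: 1055 = 10 + 17·19^1 + 2·19^2. Digit sequence: (10, 17, 2).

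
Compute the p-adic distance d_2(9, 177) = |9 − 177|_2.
d_2(9, 177) = 1/8

Step 1 — x − y = 9 − 177 = -168. Step 2 — v_2(-168) = 3 (factor: -168 = −(2^3 · 21); the sign does not affect v_p). Step 3 — |x − y|_2 = 2^{-3} = 1/8.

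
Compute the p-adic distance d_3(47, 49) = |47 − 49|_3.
d_3(47, 49) = 1

Step 1 — x − y = 47 − 49 = -2. Step 2 — v_3(-2) = 0 (factor: -2 = −(3^0 · 2); the sign does not affect v_p). Step 3 — |x − y|_3 = 3^{0} = 1.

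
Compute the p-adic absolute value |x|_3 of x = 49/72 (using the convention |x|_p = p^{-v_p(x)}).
|49/72|_3 = 9

Step 1 — compute v_3(x) by factoring powers of 3 out of the numerator and denominator: v_3(49/72) = -2. Step 2 — apply |x|_p = p^{-v_p(x)} = 3^{2} = 9.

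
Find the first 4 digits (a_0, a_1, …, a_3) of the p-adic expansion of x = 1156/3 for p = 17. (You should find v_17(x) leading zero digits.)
(a_0, …, a_3) = (0, 0, 7, 11)

v_17(1156/3) = 2, so a_0 = ... = a_1 = 0. Factor out: x = 17^2 · u with u = 4/3 a unit in ℤ_17. Expand u iteratively via a_{v+i} = u_i mod 17, u_{i+1} = (u_i − a_{v+i})/17:
  u_0 = 4/3;  a_2 = 7;  u_1 = (u_0 − 7)/17 = -1/3
  u_1 = -1/3;  a_3 = 11;  u_2 = (u_1 − 11)/17 = -2/3
Digits: (0, 0, 7, 11).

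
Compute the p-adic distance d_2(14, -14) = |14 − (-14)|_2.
d_2(14, -14) = 1/4

Step 1 — x − y = 14 − (-14) = 28. Step 2 — v_2(28) = 2 (factor: 28 = (2^2 · 7); the sign does not affect v_p). Step 3 — |x − y|_2 = 2^{-2} = 1/4.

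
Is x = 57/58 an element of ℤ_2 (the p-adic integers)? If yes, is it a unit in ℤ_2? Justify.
x ∉ ℤ_2 (v_2(x) = -1 < 0)

ℤ_2 = {x ∈ ℚ_2 : v_2(x) ≥ 0} and ℤ_2^× = {x ∈ ℤ_2 : v_2(x) = 0}. Here v_2(57/58) = v_2(num) − v_2(den) = -1; compare against these criteria.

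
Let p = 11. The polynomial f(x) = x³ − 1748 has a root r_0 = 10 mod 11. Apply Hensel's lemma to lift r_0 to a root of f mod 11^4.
r_3 = 10383 (mod 14641)

Hensel: r_{i+1} = r_i − f(r_i)/f′(r_i) mod 11^{i+2}, where f′(x) = 3x². Iterate:
  r_0 = 10 (mod 11)
  r_1 = 98 (mod 121)
  r_2 = 1066 (mod 1331)
  r_3 = 10383 (mod 14641)
Final: r = 10383 with f(r) ≡ 0 mod 11^4.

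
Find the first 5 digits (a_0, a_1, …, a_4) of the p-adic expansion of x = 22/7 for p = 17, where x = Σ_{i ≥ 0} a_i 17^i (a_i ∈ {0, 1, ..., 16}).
(a_0, …, a_4) = (8, 7, 2, 12, 9)

v_17(22/7) = 0 (numerator and denominator both coprime to 17), so x ∈ ℤ_17^×. Compute digits iteratively via a_i = x_i mod 17, x_{i+1} = (x_i − a_i)/17, with x_0 = x:
  x_0 = 22/7;  a_0 = 8;  x_1 = (x_0 − 8)/17 = -2/7
  x_1 = -2/7;  a_1 = 7;  x_2 = (x_1 − 7)/17 = -3/7
  x_2 = -3/7;  a_2 = 2;  x_3 = (x_2 − 2)/17 = -1/7
  x_3 = -1/7;  a_3 = 12;  x_4 = (x_3 − 12)/17 = -5/7
  x_4 = -5/7;  a_4 = 9;  x_5 = (x_4 − 9)/17 = -4/7
Digits: (8, 7, 2, 12, 9).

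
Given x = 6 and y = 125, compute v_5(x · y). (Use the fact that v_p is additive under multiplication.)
v_5(750) = 3

v_p(x) = 0 (factor: 6 = 5^0 · 6); v_p(y) = 3 (factor: 125 = 5^3 · 1). Additivity: v_p(xy) = v_p(x) + v_p(y) = 0 + 3 = 3. (Direct check: xy = 750 = 5^3 · (6).)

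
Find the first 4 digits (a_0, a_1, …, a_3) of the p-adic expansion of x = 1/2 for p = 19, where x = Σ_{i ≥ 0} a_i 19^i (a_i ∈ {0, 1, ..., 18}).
(a_0, …, a_3) = (10, 9, 9, 9)

v_19(1/2) = 0 (numerator and denominator both coprime to 19), so x ∈ ℤ_19^×. Compute digits iteratively via a_i = x_i mod 19, x_{i+1} = (x_i − a_i)/19, with x_0 = x:
  x_0 = 1/2;  a_0 = 10;  x_1 = (x_0 − 10)/19 = -1/2
  x_1 = -1/2;  a_1 = 9;  x_2 = (x_1 − 9)/19 = -1/2
  x_2 = -1/2;  a_2 = 9;  x_3 = (x_2 − 9)/19 = -1/2
  x_3 = -1/2;  a_3 = 9;  x_4 = (x_3 − 9)/19 = -1/2
Digits: (10, 9, 9, 9).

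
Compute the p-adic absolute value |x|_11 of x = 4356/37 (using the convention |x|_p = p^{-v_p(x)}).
|4356/37|_11 = 1/121

Step 1 — compute v_11(x) by factoring powers of 11 out of the numerator and denominator: v_11(4356/37) = 2. Step 2 — apply |x|_p = p^{-v_p(x)} = 11^{-2} = 1/121.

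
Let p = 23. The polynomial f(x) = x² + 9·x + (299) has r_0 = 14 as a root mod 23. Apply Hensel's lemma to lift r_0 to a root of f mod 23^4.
r_3 = 215915 (mod 279841)

Hensel: r_{i+1} = r_i − f(r_i)·(f′(r_i))^{-1} mod 23^{i+2}, f′(x) = 2x + 9. Iterate:
  r_0 = 14 (mod 23)
  r_1 = 83 (mod 529)
  r_2 = 9076 (mod 12167)
  r_3 = 215915 (mod 279841)
Final: r = 215915 satisfies f(r) ≡ 0 mod 23^4.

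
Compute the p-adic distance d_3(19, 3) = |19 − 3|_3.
d_3(19, 3) = 1

Step 1 — x − y = 19 − 3 = 16. Step 2 — v_3(16) = 0 (factor: 16 = (3^0 · 16); the sign does not affect v_p). Step 3 — |x − y|_3 = 3^{0} = 1.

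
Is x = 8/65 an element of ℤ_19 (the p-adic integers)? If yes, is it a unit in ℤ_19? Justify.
x ∈ ℤ_19^× (unit); v_19(x) = 0

ℤ_19 = {x ∈ ℚ_19 : v_19(x) ≥ 0} and ℤ_19^× = {x ∈ ℤ_19 : v_19(x) = 0}. Here v_19(8/65) = v_19(num) − v_19(den) = 0; compare against these criteria.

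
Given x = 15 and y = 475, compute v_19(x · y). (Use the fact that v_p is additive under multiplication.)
v_19(7125) = 1

v_p(x) = 0 (factor: 15 = 19^0 · 15); v_p(y) = 1 (factor: 475 = 19^1 · 25). Additivity: v_p(xy) = v_p(x) + v_p(y) = 0 + 1 = 1. (Direct check: xy = 7125 = 19^1 · (375).)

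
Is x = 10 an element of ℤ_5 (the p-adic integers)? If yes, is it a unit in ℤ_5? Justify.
x ∈ ℤ_5 but not a unit; v_5(x) = 1 > 0

ℤ_5 = {x ∈ ℚ_5 : v_5(x) ≥ 0} and ℤ_5^× = {x ∈ ℤ_5 : v_5(x) = 0}. Here v_5(10) = v_5(num) − v_5(den) = 1; compare against these criteria.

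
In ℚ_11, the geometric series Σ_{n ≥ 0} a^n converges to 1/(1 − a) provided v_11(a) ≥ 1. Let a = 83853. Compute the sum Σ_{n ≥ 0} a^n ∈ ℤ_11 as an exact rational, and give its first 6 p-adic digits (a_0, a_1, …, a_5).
Σ a^n = 1/(1 − a) = -1/83852;  first 6 digits = (1, 0, 0, 8, 5, 0)

v_11(a) = 3 ≥ 1, so the series converges in ℤ_11 to 1/(1 − a) = 1/(1 − 83853) = -1/83852. Expand this rational in ℤ_11: compute digits iteratively via d_i = x_i mod 11, x_{i+1} = (x_i − d_i)/11. The first 6 digits are (1, 0, 0, 8, 5, 0).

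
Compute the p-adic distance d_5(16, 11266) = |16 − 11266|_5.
d_5(16, 11266) = 1/625

Step 1 — x − y = 16 − 11266 = -11250. Step 2 — v_5(-11250) = 4 (factor: -11250 = −(5^4 · 18); the sign does not affect v_p). Step 3 — |x − y|_5 = 5^{-4} = 1/625.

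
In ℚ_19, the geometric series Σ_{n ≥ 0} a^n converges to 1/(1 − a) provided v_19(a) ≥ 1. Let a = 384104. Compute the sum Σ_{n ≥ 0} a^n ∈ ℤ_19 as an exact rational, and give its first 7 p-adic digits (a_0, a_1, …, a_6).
Σ a^n = 1/(1 − a) = -1/384103;  first 7 digits = (1, 0, 0, 18, 2, 0, 1)

v_19(a) = 3 ≥ 1, so the series converges in ℤ_19 to 1/(1 − a) = 1/(1 − 384104) = -1/384103. Expand this rational in ℤ_19: compute digits iteratively via d_i = x_i mod 19, x_{i+1} = (x_i − d_i)/19. The first 7 digits are (1, 0, 0, 18, 2, 0, 1).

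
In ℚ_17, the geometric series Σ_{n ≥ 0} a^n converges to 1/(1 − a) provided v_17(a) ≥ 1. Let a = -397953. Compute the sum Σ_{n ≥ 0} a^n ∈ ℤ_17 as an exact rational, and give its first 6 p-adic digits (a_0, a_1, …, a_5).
Σ a^n = 1/(1 − a) = 1/397954;  first 6 digits = (1, 0, 0, 4, 12, 16)

v_17(a) = 3 ≥ 1, so the series converges in ℤ_17 to 1/(1 − a) = 1/(1 − (-397953)) = 1/397954. Expand this rational in ℤ_17: compute digits iteratively via d_i = x_i mod 17, x_{i+1} = (x_i − d_i)/17. The first 6 digits are (1, 0, 0, 4, 12, 16).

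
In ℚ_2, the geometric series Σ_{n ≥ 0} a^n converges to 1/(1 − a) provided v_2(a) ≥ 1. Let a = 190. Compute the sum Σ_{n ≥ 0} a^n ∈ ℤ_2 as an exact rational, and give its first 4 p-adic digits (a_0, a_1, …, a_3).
Σ a^n = 1/(1 − a) = -1/189;  first 4 digits = (1, 1, 0, 1)

v_2(a) = 1 ≥ 1, so the series converges in ℤ_2 to 1/(1 − a) = 1/(1 − 190) = -1/189. Expand this rational in ℤ_2: compute digits iteratively via d_i = x_i mod 2, x_{i+1} = (x_i − d_i)/2. The first 4 digits are (1, 1, 0, 1).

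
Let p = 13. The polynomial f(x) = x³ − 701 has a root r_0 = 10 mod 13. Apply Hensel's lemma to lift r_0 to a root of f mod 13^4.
r_3 = 21512 (mod 28561)

Hensel: r_{i+1} = r_i − f(r_i)/f′(r_i) mod 13^{i+2}, where f′(x) = 3x². Iterate:
  r_0 = 10 (mod 13)
  r_1 = 49 (mod 169)
  r_2 = 1739 (mod 2197)
  r_3 = 21512 (mod 28561)
Final: r = 21512 with f(r) ≡ 0 mod 13^4.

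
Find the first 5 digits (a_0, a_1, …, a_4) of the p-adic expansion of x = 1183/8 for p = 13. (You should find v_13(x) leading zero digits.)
(a_0, …, a_4) = (0, 0, 9, 1, 8)

v_13(1183/8) = 2, so a_0 = ... = a_1 = 0. Factor out: x = 13^2 · u with u = 7/8 a unit in ℤ_13. Expand u iteratively via a_{v+i} = u_i mod 13, u_{i+1} = (u_i − a_{v+i})/13:
  u_0 = 7/8;  a_2 = 9;  u_1 = (u_0 − 9)/13 = -5/8
  u_1 = -5/8;  a_3 = 1;  u_2 = (u_1 − 1)/13 = -1/8
  u_2 = -1/8;  a_4 = 8;  u_3 = (u_2 − 8)/13 = -5/8
Digits: (0, 0, 9, 1, 8).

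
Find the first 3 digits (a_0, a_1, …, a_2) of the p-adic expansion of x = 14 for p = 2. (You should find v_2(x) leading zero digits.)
(a_0, …, a_2) = (0, 1, 1)

v_2(14) = 1, so a_0 = ... = a_0 = 0. Factor out: x = 2^1 · u with u = 7 a unit in ℤ_2. Expand u iteratively via a_{v+i} = u_i mod 2, u_{i+1} = (u_i − a_{v+i})/2:
  u_0 = 7;  a_1 = 1;  u_1 = (u_0 − 1)/2 = 3
  u_1 = 3;  a_2 = 1;  u_2 = (u_1 − 1)/2 = 1
Digits: (0, 1, 1).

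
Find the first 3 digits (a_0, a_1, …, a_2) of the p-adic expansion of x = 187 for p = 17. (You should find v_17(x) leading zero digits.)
(a_0, …, a_2) = (0, 11, 0)

v_17(187) = 1, so a_0 = ... = a_0 = 0. Factor out: x = 17^1 · u with u = 11 a unit in ℤ_17. Expand u iteratively via a_{v+i} = u_i mod 17, u_{i+1} = (u_i − a_{v+i})/17:
  u_0 = 11;  a_1 = 11;  u_1 = (u_0 − 11)/17 = 0
  u_1 = 0;  a_2 = 0;  u_2 = (u_1 − 0)/17 = 0
Digits: (0, 11, 0).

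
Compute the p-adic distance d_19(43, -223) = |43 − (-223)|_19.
d_19(43, -223) = 1/19

Step 1 — x − y = 43 − (-223) = 266. Step 2 — v_19(266) = 1 (factor: 266 = (19^1 · 14); the sign does not affect v_p). Step 3 — |x − y|_19 = 19^{-1} = 1/19.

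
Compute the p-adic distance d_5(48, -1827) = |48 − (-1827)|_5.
d_5(48, -1827) = 1/625

Step 1 — x − y = 48 − (-1827) = 1875. Step 2 — v_5(1875) = 4 (factor: 1875 = (5^4 · 3); the sign does not affect v_p). Step 3 — |x − y|_5 = 5^{-4} = 1/625.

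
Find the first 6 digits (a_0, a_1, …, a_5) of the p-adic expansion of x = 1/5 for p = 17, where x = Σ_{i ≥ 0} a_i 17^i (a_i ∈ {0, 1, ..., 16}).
(a_0, …, a_5) = (7, 3, 10, 13, 6, 3)

v_17(1/5) = 0 (numerator and denominator both coprime to 17), so x ∈ ℤ_17^×. Compute digits iteratively via a_i = x_i mod 17, x_{i+1} = (x_i − a_i)/17, with x_0 = x:
  x_0 = 1/5;  a_0 = 7;  x_1 = (x_0 − 7)/17 = -2/5
  x_1 = -2/5;  a_1 = 3;  x_2 = (x_1 − 3)/17 = -1/5
  x_2 = -1/5;  a_2 = 10;  x_3 = (x_2 − 10)/17 = -3/5
  x_3 = -3/5;  a_3 = 13;  x_4 = (x_3 − 13)/17 = -4/5
  x_4 = -4/5;  a_4 = 6;  x_5 = (x_4 − 6)/17 = -2/5
  x_5 = -2/5;  a_5 = 3;  x_6 = (x_5 − 3)/17 = -1/5
Digits: (7, 3, 10, 13, 6, 3).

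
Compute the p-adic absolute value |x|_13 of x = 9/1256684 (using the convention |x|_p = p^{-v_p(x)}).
|9/1256684|_13 = 28561

Step 1 — compute v_13(x) by factoring powers of 13 out of the numerator and denominator: v_13(9/1256684) = -4. Step 2 — apply |x|_p = p^{-v_p(x)} = 13^{4} = 28561.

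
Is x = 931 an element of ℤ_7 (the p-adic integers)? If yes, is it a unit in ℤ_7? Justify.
x ∈ ℤ_7 but not a unit; v_7(x) = 2 > 0

ℤ_7 = {x ∈ ℚ_7 : v_7(x) ≥ 0} and ℤ_7^× = {x ∈ ℤ_7 : v_7(x) = 0}. Here v_7(931) = v_7(num) − v_7(den) = 2; compare against these criteria.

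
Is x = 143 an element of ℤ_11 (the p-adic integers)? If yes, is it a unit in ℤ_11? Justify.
x ∈ ℤ_11 but not a unit; v_11(x) = 1 > 0

ℤ_11 = {x ∈ ℚ_11 : v_11(x) ≥ 0} and ℤ_11^× = {x ∈ ℤ_11 : v_11(x) = 0}. Here v_11(143) = v_11(num) − v_11(den) = 1; compare against these criteria.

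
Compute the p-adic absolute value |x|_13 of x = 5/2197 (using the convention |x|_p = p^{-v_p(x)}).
|5/2197|_13 = 2197

Step 1 — compute v_13(x) by factoring powers of 13 out of the numerator and denominator: v_13(5/2197) = -3. Step 2 — apply |x|_p = p^{-v_p(x)} = 13^{3} = 2197.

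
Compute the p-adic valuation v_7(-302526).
v_7(-302526) = 5

v_7(n) is the largest exponent k such that 7^k divides n. Factor out: -302526 = -7^5 · 18. (Sign doesn't affect v_p.) So v_7(-302526) = 5.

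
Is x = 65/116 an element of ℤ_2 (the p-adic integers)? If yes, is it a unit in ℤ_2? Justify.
x ∉ ℤ_2 (v_2(x) = -2 < 0)

ℤ_2 = {x ∈ ℚ_2 : v_2(x) ≥ 0} and ℤ_2^× = {x ∈ ℤ_2 : v_2(x) = 0}. Here v_2(65/116) = v_2(num) − v_2(den) = -2; compare against these criteria.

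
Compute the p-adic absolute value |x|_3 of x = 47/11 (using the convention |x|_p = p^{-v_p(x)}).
|47/11|_3 = 1

Step 1 — compute v_3(x) by factoring powers of 3 out of the numerator and denominator: v_3(47/11) = 0. Step 2 — apply |x|_p = p^{-v_p(x)} = 3^{0} = 1.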